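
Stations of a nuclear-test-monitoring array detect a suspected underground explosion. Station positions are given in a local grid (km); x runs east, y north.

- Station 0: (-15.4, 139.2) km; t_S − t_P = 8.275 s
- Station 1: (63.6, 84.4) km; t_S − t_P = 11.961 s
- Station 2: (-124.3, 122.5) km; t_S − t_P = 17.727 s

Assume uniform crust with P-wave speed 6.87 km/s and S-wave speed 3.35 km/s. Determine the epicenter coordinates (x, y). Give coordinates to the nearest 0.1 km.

(-14.6, 85.1)

Distance from S−P lag: d = Δt · v_P v_S / (v_P − v_S) = Δt · (6.87·3.35)/(6.87−3.35) ≈ 6.5382·Δt.
So d_Station 0 = 54.10, d_Station 1 = 78.20, d_Station 2 = 115.90 km.
Circle about each station: (x + 15.4)² + (y − 139.2)² = 54.10²; (x − 63.6)² + (y − 84.4)² = 78.20²; (x + 124.3)² + (y − 122.5)² = 115.90².
Subtracting the Station 0 equation from the Station 1 and Station 2 equations removes the quadratic terms:
158.0 x − 109.6 y = -11633.91
-217.8 x − 33.4 y = 336.94
Solving the 2×2 system: x ≈ -14.6, y ≈ 85.1 km.
Check against Station 0 (with the unrounded x, y): √((x + 15.4)²+(y − 139.2)²) = 54.10 ≈ 54.10 km. ✓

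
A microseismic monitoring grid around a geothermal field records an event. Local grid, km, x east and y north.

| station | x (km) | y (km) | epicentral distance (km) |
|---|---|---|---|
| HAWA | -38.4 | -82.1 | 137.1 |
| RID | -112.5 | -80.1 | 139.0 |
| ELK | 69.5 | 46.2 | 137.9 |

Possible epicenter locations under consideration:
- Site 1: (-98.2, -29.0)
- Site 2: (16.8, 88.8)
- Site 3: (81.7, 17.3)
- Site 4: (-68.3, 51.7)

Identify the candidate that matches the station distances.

For each candidate, compare |candidate − station| to the reported distance:
Site 1: residuals HAWA 57.1, RID 85.9, ELK 45.9 → max 85.9 km
Site 2: residuals HAWA 42.5, RID 73.7, ELK 70.1 → max 73.7 km
Site 3: residuals HAWA 18.8, RID 78.3, ELK 106.5 → max 106.5 km
Site 4: residuals HAWA 0.0, RID 0.0, ELK 0.0 → max 0.0 km
Only Site 4 has all residuals ≈ 0.

Site 4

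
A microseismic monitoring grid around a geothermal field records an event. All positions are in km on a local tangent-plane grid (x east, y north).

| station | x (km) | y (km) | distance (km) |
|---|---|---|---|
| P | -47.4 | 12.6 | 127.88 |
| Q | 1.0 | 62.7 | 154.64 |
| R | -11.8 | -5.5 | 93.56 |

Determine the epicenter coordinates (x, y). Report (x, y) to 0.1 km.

Circle about each station: (x + 47.4)² + (y − 12.6)² = 127.88²; (x − 1.0)² + (y − 62.7)² = 154.64²; (x + 11.8)² + (y + 5.5)² = 93.56².
Subtracting the P equation from the Q and R equations removes the quadratic terms:
96.8 x + 100.2 y = -6033.47
71.2 x − 36.2 y = 5363.79
Solving the 2×2 system: x ≈ 30.0, y ≈ -89.2 km.

x ≈ 30.0 km, y ≈ -89.2 km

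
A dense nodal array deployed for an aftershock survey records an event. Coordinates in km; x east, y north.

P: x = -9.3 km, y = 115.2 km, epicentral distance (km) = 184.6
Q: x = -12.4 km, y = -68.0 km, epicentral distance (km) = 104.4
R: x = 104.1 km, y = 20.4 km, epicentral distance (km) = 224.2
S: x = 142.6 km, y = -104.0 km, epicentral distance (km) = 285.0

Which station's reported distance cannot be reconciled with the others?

Solve using three stations at a time. Using P, Q, R (subtract circle equations pairwise → linear system) gives (x, y) ≈ (-112.4, -37.9).
Distances from that point to each station vs reported:
  P: calculated 184.6 vs reported 184.6 → residual 0.0 km
  Q: calculated 104.4 vs reported 104.4 → residual 0.0 km
  R: calculated 224.2 vs reported 224.2 → residual 0.0 km
  S: calculated 263.4 vs reported 285.0 → residual 21.6 km
P, Q, R are mutually consistent (residuals ≈ 0); S is off by 21.6 km.

S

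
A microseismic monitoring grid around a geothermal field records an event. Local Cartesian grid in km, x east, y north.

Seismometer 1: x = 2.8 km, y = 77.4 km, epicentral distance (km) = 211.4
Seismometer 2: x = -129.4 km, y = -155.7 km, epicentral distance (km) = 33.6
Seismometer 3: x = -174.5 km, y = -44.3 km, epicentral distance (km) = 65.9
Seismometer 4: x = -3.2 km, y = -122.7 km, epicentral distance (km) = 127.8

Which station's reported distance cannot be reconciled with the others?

Solve using three stations at a time. Using Seismometer 1, Seismometer 3, Seismometer 4 (subtract circle equations pairwise → linear system) gives (x, y) ≈ (-126.7, -89.7).
Distances from that point to each station vs reported:
  Seismometer 1: calculated 211.4 vs reported 211.4 → residual 0.0 km
  Seismometer 2: calculated 66.0 vs reported 33.6 → residual 32.4 km
  Seismometer 3: calculated 65.9 vs reported 65.9 → residual 0.0 km
  Seismometer 4: calculated 127.8 vs reported 127.8 → residual 0.0 km
Seismometer 1, Seismometer 3, Seismometer 4 are mutually consistent (residuals ≈ 0); Seismometer 2 is off by 32.4 km.

Seismometer 2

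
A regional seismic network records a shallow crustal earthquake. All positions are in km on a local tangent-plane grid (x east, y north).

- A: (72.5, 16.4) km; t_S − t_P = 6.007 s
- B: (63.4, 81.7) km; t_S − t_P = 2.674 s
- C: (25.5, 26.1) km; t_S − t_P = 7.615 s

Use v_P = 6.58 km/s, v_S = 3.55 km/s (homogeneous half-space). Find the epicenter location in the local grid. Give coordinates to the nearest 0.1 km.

(71.4, 62.7)

Distance from S−P lag: d = Δt · v_P v_S / (v_P − v_S) = Δt · (6.58·3.55)/(6.58−3.55) ≈ 7.7092·Δt.
So d_A = 46.31, d_B = 20.61, d_C = 58.71 km.
Circle about each station: (x − 72.5)² + (y − 16.4)² = 46.31²; (x − 63.4)² + (y − 81.7)² = 20.61²; (x − 25.5)² + (y − 26.1)² = 58.71².
Subtracting pairs of circle equations eliminates x²+y² and gives linear equations (the radical axes):
-18.2 x + 130.6 y = 6889.08
-94.0 x + 19.4 y = -5496.00
Solving the 2×2 system: x ≈ 71.4, y ≈ 62.7 km.
Check against A (with the unrounded x, y): √((x − 72.5)²+(y − 16.4)²) = 46.31 ≈ 46.31 km. ✓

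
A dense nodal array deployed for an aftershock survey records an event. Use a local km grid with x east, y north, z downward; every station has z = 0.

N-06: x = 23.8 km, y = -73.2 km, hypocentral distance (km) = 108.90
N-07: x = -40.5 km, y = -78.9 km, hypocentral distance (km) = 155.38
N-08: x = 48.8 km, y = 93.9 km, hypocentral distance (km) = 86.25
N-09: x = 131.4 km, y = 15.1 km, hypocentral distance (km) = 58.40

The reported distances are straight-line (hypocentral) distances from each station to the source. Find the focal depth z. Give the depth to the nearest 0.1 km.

Each station gives a sphere (x−x_i)² + (y−y_i)² + z² = d_i² (stations at z=0).
Subtracting the N-06 sphere from N-07 and N-08: z² cancels, leaving linear equations in x and y:
-128.6 x − 11.4 y = -10342.95
50.0 x + 334.2 y = 9694.12
Solving: x ≈ 78.902, y ≈ 17.202 km (keep extra digits for the depth step; rounded: 78.9, 17.2).
Then from the N-06 sphere: z² = 108.90² − (x − 23.8)² − (y + 73.2)² with x = 78.902, y = 17.202, so z ≈ 25.504 ≈ 25.5 km.
Check against N-09 (with the unrounded solution): distance 58.40 ≈ 58.40 km. ✓

depth ≈ 25.5 km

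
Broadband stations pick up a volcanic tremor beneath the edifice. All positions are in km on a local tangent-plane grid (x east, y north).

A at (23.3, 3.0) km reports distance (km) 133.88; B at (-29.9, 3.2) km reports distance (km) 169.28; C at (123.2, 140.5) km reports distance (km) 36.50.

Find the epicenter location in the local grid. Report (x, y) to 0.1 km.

98.0 km east, 114.1 km north

Circle about each station: (x − 23.3)² + (y − 3.0)² = 133.88²; (x + 29.9)² + (y − 3.2)² = 169.28²; (x − 123.2)² + (y − 140.5)² = 36.50².
Subtracting pairs of circle equations eliminates x²+y² and gives linear equations (the radical axes):
-106.4 x + 0.4 y = -10379.50
199.8 x + 275.0 y = 50958.20
Solving the 2×2 system: x ≈ 98.0, y ≈ 114.1 km.
Check against A (with the unrounded x, y): √((x − 23.3)²+(y − 3.0)²) = 133.88 ≈ 133.88 km. ✓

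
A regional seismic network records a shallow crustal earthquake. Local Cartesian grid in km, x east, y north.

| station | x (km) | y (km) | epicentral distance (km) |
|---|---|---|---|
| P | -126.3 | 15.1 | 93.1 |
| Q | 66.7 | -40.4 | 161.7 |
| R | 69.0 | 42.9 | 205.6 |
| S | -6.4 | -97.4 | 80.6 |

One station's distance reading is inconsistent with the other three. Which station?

P

Solve using three stations at a time. Using Q, R, S (subtract circle equations pairwise → linear system) gives (x, y) ≈ (-86.8, -91.3).
Distances from that point to each station vs reported:
  P: calculated 113.5 vs reported 93.1 → residual 20.4 km
  Q: calculated 161.7 vs reported 161.7 → residual 0.0 km
  R: calculated 205.6 vs reported 205.6 → residual 0.0 km
  S: calculated 80.7 vs reported 80.6 → residual 0.1 km
Q, R, S are mutually consistent (residuals ≈ 0); P is off by 20.4 km.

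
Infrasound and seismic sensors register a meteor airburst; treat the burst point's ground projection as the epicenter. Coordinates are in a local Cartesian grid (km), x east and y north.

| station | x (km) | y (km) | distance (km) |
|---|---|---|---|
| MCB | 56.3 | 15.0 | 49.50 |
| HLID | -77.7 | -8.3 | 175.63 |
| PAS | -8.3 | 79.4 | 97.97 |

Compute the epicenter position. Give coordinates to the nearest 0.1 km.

(86.4, 54.3)

Circle about each station: (x − 56.3)² + (y − 15.0)² = 49.50²; (x + 77.7)² + (y + 8.3)² = 175.63²; (x + 8.3)² + (y − 79.4)² = 97.97².
Subtracting pairs of circle equations eliminates x²+y² and gives linear equations (the radical axes):
-268.0 x − 46.6 y = -25684.16
-129.2 x + 128.8 y = -4169.31
Solving the 2×2 system: x ≈ 86.4, y ≈ 54.3 km.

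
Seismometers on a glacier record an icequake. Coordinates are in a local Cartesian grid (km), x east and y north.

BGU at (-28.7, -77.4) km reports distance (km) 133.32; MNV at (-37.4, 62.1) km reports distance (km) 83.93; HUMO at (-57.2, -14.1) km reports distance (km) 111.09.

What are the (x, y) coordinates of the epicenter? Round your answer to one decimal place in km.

Circle about each station: (x + 28.7)² + (y + 77.4)² = 133.32²; (x + 37.4)² + (y − 62.1)² = 83.93²; (x + 57.2)² + (y + 14.1)² = 111.09².
Subtracting the BGU equation from the MNV and HUMO equations removes the quadratic terms:
-17.4 x + 279.0 y = 9170.70
-57.0 x + 126.6 y = 2089.43
Solving the 2×2 system: x ≈ 42.2, y ≈ 35.5 km.

x ≈ 42.2 km, y ≈ 35.5 km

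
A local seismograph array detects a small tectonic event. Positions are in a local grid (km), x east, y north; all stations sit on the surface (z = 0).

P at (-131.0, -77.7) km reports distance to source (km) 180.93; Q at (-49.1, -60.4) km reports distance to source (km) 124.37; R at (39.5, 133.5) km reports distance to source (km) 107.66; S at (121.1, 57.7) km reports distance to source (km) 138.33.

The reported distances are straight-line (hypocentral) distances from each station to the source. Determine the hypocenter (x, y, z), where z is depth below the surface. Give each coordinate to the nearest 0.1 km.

Each station gives a sphere (x−x_i)² + (y−y_i)² + z² = d_i² (stations at z=0).
Subtracting the P sphere from Q and R: z² cancels, leaving linear equations in x and y:
163.8 x + 34.6 y = 128.45
341.0 x + 422.4 y = 17329.20
Solving: x ≈ -9.502, y ≈ 48.697 km (keep extra digits for the depth step; rounded: -9.5, 48.7).
Then from the P sphere: z² = 180.93² − (x + 131.0)² − (y + 77.7)² with x = -9.502, y = 48.697, so z ≈ 44.696 ≈ 44.7 km.
Check against S (with the unrounded solution): distance 138.33 ≈ 138.33 km. ✓

x ≈ -9.5 km, y ≈ 48.7 km, depth ≈ 44.7 km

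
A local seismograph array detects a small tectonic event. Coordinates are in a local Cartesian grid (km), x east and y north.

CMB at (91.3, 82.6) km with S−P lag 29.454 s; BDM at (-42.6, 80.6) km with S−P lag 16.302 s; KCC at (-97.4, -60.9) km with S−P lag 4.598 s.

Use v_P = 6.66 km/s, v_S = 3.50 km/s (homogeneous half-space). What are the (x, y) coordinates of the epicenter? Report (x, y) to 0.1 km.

x ≈ -96.3 km, y ≈ -27.0 km

Distance from S−P lag: d = Δt · v_P v_S / (v_P − v_S) = Δt · (6.66·3.50)/(6.66−3.50) ≈ 7.3766·Δt.
So d_CMB = 217.27, d_BDM = 120.25, d_KCC = 33.92 km.
Circle about each station: (x − 91.3)² + (y − 82.6)² = 217.27²; (x + 42.6)² + (y − 80.6)² = 120.25²; (x + 97.4)² + (y + 60.9)² = 33.92².
Subtracting the CMB equation from the BDM and KCC equations removes the quadratic terms:
-267.8 x − 4.0 y = 25898.86
-377.4 x − 287.0 y = 44092.81
Solving the 2×2 system: x ≈ -96.3, y ≈ -27.0 km.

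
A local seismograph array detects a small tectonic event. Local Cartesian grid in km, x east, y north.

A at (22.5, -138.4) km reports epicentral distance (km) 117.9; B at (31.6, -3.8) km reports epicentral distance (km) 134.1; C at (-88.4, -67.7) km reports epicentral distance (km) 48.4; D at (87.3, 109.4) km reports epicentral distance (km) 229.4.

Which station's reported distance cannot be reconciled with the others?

A

Solve using three stations at a time. Using B, C, D (subtract circle equations pairwise → linear system) gives (x, y) ≈ (-101.4, -21.1).
Distances from that point to each station vs reported:
  A: calculated 170.6 vs reported 117.9 → residual 52.7 km
  B: calculated 134.1 vs reported 134.1 → residual 0.0 km
  C: calculated 48.4 vs reported 48.4 → residual 0.0 km
  D: calculated 229.4 vs reported 229.4 → residual 0.0 km
B, C, D are mutually consistent (residuals ≈ 0); A is off by 52.7 km.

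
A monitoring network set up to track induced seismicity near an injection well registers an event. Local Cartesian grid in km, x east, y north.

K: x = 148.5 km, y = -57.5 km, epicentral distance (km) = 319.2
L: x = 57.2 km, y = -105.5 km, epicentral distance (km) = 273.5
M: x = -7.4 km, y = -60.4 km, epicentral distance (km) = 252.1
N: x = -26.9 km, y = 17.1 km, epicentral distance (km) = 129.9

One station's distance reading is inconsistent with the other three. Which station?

M

Solve using three stations at a time. Using K, L, N (subtract circle equations pairwise → linear system) gives (x, y) ≈ (-135.1, 89.0).
Distances from that point to each station vs reported:
  K: calculated 319.2 vs reported 319.2 → residual 0.0 km
  L: calculated 273.5 vs reported 273.5 → residual 0.0 km
  M: calculated 196.5 vs reported 252.1 → residual 55.6 km
  N: calculated 129.9 vs reported 129.9 → residual 0.0 km
K, L, N are mutually consistent (residuals ≈ 0); M is off by 55.6 km.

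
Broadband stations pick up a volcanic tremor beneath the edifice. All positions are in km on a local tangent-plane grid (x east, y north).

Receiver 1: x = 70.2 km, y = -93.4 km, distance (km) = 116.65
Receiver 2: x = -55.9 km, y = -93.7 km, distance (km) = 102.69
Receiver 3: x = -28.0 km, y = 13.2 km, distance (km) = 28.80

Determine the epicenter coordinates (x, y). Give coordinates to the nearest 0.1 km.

Circle about each station: (x − 70.2)² + (y + 93.4)² = 116.65²; (x + 55.9)² + (y + 93.7)² = 102.69²; (x + 28.0)² + (y − 13.2)² = 28.80².
Subtracting pairs of circle equations eliminates x²+y² and gives linear equations (the radical axes):
-252.2 x − 0.6 y = 1314.89
-196.4 x + 213.2 y = 84.42
Solving the 2×2 system: x ≈ -5.2, y ≈ -4.4 km.

x ≈ -5.2 km, y ≈ -4.4 km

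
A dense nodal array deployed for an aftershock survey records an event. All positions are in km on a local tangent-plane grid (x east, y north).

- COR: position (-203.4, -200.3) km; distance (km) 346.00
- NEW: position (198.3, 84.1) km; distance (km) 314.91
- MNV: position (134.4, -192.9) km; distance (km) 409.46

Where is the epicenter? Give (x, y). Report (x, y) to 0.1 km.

Circle about each station: (x + 203.4)² + (y + 200.3)² = 346.00²; (x − 198.3)² + (y − 84.1)² = 314.91²; (x − 134.4)² + (y + 192.9)² = 409.46².
Subtracting pairs of circle equations eliminates x²+y² and gives linear equations (the radical axes):
803.4 x + 568.8 y = -14548.26
675.6 x + 14.8 y = -74159.37
Solving the 2×2 system: x ≈ -112.7, y ≈ 133.6 km.

x ≈ -112.7 km, y ≈ 133.6 km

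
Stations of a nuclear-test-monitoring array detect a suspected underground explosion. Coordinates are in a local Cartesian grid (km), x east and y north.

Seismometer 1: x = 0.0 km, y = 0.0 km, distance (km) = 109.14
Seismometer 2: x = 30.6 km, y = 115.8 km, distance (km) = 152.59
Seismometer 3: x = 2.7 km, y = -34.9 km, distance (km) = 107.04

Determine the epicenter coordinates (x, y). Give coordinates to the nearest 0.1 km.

Circle about each station: x² + y² = 109.14²; (x − 30.6)² + (y − 115.8)² = 152.59²; (x − 2.7)² + (y + 34.9)² = 107.04².
Subtracting pairs of circle equations eliminates x²+y² and gives linear equations (the radical axes):
61.2 x + 231.6 y = 2973.83
5.4 x − 69.8 y = 1679.28
Solving the 2×2 system: x ≈ 108.0, y ≈ -15.7 km.

x ≈ 108.0 km, y ≈ -15.7 km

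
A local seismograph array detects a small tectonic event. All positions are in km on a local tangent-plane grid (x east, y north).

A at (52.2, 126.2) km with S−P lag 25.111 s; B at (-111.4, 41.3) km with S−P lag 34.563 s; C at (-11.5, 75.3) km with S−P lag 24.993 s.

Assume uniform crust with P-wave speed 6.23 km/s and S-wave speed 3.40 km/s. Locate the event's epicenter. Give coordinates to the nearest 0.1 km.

Distance from S−P lag: d = Δt · v_P v_S / (v_P − v_S) = Δt · (6.23·3.40)/(6.23−3.40) ≈ 7.4848·Δt.
So d_A = 187.95, d_B = 258.70, d_C = 187.07 km.
Circle about each station: (x − 52.2)² + (y − 126.2)² = 187.95²; (x + 111.4)² + (y − 41.3)² = 258.70²; (x + 11.5)² + (y − 75.3)² = 187.07².
Subtracting pairs of circle equations eliminates x²+y² and gives linear equations (the radical axes):
-327.2 x − 169.8 y = -36136.12
-127.4 x − 101.8 y = -12518.92
Solving the 2×2 system: x ≈ 133.0, y ≈ -43.5 km.

(133.0, -43.5)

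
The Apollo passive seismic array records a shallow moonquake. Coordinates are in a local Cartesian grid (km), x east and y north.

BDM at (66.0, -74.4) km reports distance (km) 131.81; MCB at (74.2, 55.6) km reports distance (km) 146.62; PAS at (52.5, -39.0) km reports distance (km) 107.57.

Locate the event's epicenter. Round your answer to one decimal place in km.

Circle about each station: (x − 66.0)² + (y + 74.4)² = 131.81²; (x − 74.2)² + (y − 55.6)² = 146.62²; (x − 52.5)² + (y + 39.0)² = 107.57².
Subtracting pairs of circle equations eliminates x²+y² and gives linear equations (the radical axes):
16.4 x + 260.0 y = -5417.91
-27.0 x + 70.8 y = 188.46
Solving the 2×2 system: x ≈ -52.9, y ≈ -17.5 km.

-52.9 km east, -17.5 km north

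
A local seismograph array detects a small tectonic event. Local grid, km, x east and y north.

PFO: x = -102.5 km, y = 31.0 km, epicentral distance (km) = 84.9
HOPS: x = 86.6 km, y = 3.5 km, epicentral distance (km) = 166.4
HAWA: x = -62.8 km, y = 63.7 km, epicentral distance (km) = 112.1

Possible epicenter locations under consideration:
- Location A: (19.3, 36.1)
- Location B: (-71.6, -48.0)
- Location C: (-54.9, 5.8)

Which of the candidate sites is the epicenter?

Location B

For each candidate, compare |candidate − station| to the reported distance:
Location A: residuals PFO 37.0, HOPS 91.6, HAWA 25.5 → max 91.6 km
Location B: residuals PFO 0.1, HOPS 0.0, HAWA 0.1 → max 0.1 km
Location C: residuals PFO 31.0, HOPS 24.9, HAWA 53.7 → max 53.7 km
Only Location B has all residuals ≈ 0.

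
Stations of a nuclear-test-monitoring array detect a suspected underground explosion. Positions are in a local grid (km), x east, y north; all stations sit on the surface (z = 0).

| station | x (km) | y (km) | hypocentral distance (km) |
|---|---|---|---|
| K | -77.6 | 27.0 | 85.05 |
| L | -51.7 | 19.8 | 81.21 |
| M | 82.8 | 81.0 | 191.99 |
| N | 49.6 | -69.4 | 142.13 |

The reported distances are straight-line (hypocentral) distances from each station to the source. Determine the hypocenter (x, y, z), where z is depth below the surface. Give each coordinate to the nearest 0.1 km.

Each station gives a sphere (x−x_i)² + (y−y_i)² + z² = d_i² (stations at z=0).
Subtracting the K sphere from L and M: z² cancels, leaving linear equations in x and y:
51.8 x − 14.4 y = -3047.39
320.8 x + 108.0 y = -22960.58
Solving: x ≈ -64.593, y ≈ -20.732 km (keep extra digits for the depth step; rounded: -64.6, -20.7).
Then from the K sphere: z² = 85.05² − (x + 77.6)² − (y − 27.0)² with x = -64.593, y = -20.732, so z ≈ 69.181 ≈ 69.2 km.
Check against N (with the unrounded solution): distance 142.11 ≈ 142.13 km. ✓

x ≈ -64.6 km, y ≈ -20.7 km, depth ≈ 69.2 km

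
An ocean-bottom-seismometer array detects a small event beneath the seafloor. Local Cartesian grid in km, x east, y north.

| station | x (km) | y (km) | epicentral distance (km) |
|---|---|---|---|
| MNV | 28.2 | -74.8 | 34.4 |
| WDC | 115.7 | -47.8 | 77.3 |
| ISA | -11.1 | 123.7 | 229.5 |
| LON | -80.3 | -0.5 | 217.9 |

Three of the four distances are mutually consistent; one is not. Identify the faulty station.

Solve using three stations at a time. Using MNV, WDC, ISA (subtract circle equations pairwise → linear system) gives (x, y) ≈ (55.3, -96.0).
Distances from that point to each station vs reported:
  MNV: calculated 34.4 vs reported 34.4 → residual 0.0 km
  WDC: calculated 77.3 vs reported 77.3 → residual 0.0 km
  ISA: calculated 229.5 vs reported 229.5 → residual 0.0 km
  LON: calculated 165.8 vs reported 217.9 → residual 52.1 km
MNV, WDC, ISA are mutually consistent (residuals ≈ 0); LON is off by 52.1 km.

LON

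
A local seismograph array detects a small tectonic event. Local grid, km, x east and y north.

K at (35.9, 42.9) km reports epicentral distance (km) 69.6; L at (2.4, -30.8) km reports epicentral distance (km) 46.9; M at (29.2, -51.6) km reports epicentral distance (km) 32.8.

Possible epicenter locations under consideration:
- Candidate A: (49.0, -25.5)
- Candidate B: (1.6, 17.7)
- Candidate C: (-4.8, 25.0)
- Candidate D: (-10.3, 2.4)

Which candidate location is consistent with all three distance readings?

For each candidate, compare |candidate − station| to the reported distance:
Candidate A: residuals K 0.0, L 0.0, M 0.0 → max 0.0 km
Candidate B: residuals K 27.0, L 1.6, M 41.8 → max 41.8 km
Candidate C: residuals K 25.1, L 9.4, M 51.0 → max 51.0 km
Candidate D: residuals K 8.2, L 11.4, M 34.1 → max 34.1 km
Only Candidate A has all residuals ≈ 0.

Candidate A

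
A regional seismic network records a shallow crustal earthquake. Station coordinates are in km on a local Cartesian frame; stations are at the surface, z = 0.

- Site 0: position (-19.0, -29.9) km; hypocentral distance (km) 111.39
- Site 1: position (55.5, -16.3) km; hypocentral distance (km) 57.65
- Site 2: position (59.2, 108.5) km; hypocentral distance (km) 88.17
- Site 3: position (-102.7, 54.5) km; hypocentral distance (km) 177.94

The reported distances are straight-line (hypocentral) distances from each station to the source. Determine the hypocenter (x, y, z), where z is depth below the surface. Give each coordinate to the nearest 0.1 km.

Each station gives a sphere (x−x_i)² + (y−y_i)² + z² = d_i² (stations at z=0).
Subtracting the Site 0 sphere from Site 1 and Site 2: z² cancels, leaving linear equations in x and y:
149.0 x + 27.2 y = 11175.14
156.4 x + 276.8 y = 18655.66
Solving: x ≈ 69.908, y ≈ 27.897 km (keep extra digits for the depth step; rounded: 69.9, 27.9).
Then from the Site 0 sphere: z² = 111.39² − (x + 19.0)² − (y + 29.9)² with x = 69.908, y = 27.897, so z ≈ 34.097 ≈ 34.1 km.

(69.9, 27.9, 34.1)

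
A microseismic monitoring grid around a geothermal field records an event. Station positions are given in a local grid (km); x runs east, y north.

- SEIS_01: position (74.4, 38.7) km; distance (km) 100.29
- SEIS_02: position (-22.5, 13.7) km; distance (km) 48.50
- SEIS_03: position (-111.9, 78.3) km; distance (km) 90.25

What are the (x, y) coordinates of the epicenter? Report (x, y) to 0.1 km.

Circle about each station: (x − 74.4)² + (y − 38.7)² = 100.29²; (x + 22.5)² + (y − 13.7)² = 48.50²; (x + 111.9)² + (y − 78.3)² = 90.25².
Subtracting the SEIS_01 equation from the SEIS_02 and SEIS_03 equations removes the quadratic terms:
-193.8 x − 50.0 y = 1366.72
-372.6 x + 79.2 y = 13532.47
Solving the 2×2 system: x ≈ -23.1, y ≈ 62.2 km.
Check against SEIS_01 (with the unrounded x, y): √((x − 74.4)²+(y − 38.7)²) = 100.29 ≈ 100.29 km. ✓

(-23.1, 62.2)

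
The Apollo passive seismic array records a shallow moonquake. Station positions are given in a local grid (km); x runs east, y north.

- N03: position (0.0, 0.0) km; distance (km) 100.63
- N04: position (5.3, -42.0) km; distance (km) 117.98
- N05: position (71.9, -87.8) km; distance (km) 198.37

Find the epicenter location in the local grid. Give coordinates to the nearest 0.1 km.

Circle about each station: x² + y² = 100.63²; (x − 5.3)² + (y + 42.0)² = 117.98²; (x − 71.9)² + (y + 87.8)² = 198.37².
Subtracting the N03 equation from the N04 and N05 equations removes the quadratic terms:
10.6 x − 84.0 y = -2000.79
143.8 x − 175.6 y = -16345.81
Solving the 2×2 system: x ≈ -100.0, y ≈ 11.2 km.
Check against N03 (with the unrounded x, y): √(x²+y²) = 100.62 ≈ 100.63 km. ✓

(-100.0, 11.2)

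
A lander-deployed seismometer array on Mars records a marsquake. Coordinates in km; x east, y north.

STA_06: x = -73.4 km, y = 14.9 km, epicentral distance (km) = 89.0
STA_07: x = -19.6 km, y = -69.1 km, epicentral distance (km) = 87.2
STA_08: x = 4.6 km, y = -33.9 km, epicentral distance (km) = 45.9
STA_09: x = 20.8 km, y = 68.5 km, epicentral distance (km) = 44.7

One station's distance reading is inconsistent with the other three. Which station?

Solve using three stations at a time. Using STA_06, STA_07, STA_08 (subtract circle equations pairwise → linear system) gives (x, y) ≈ (15.5, 10.7).
Distances from that point to each station vs reported:
  STA_06: calculated 89.0 vs reported 89.0 → residual 0.0 km
  STA_07: calculated 87.2 vs reported 87.2 → residual 0.0 km
  STA_08: calculated 46.0 vs reported 45.9 → residual 0.1 km
  STA_09: calculated 58.0 vs reported 44.7 → residual 13.3 km
STA_06, STA_07, STA_08 are mutually consistent (residuals ≈ 0); STA_09 is off by 13.3 km.

STA_09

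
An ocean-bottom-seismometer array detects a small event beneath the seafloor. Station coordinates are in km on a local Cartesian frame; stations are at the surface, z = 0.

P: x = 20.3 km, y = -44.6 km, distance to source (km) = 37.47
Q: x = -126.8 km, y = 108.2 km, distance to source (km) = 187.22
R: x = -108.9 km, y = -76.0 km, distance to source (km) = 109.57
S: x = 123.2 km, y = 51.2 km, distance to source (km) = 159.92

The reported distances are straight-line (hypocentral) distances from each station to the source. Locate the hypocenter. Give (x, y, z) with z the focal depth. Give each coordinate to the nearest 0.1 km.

(-9.2, -35.9, 21.4)

Each station gives a sphere (x−x_i)² + (y−y_i)² + z² = d_i² (stations at z=0).
Subtracting the P sphere from Q and R: z² cancels, leaving linear equations in x and y:
-294.2 x + 305.6 y = -8263.10
-258.4 x − 62.8 y = 4632.38
Solving: x ≈ -9.203, y ≈ -35.898 km (keep extra digits for the depth step; rounded: -9.2, -35.9).
Then from the P sphere: z² = 37.47² − (x − 20.3)² − (y + 44.6)² with x = -9.203, y = -35.898, so z ≈ 21.397 ≈ 21.4 km.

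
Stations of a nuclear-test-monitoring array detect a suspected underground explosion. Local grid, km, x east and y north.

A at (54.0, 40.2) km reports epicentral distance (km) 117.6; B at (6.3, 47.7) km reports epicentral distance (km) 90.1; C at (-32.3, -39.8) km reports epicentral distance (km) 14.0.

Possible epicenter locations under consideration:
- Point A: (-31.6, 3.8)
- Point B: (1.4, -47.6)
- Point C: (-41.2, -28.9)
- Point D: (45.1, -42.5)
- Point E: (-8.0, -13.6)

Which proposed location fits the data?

Point C

For each candidate, compare |candidate − station| to the reported distance:
Point A: residuals A 24.6, B 32.1, C 29.6 → max 32.1 km
Point B: residuals A 15.2, B 5.3, C 20.6 → max 20.6 km
Point C: residuals A 0.0, B 0.0, C 0.1 → max 0.1 km
Point D: residuals A 34.4, B 8.1, C 63.4 → max 63.4 km
Point E: residuals A 35.5, B 27.2, C 21.7 → max 35.5 km
Only Point C has all residuals ≈ 0.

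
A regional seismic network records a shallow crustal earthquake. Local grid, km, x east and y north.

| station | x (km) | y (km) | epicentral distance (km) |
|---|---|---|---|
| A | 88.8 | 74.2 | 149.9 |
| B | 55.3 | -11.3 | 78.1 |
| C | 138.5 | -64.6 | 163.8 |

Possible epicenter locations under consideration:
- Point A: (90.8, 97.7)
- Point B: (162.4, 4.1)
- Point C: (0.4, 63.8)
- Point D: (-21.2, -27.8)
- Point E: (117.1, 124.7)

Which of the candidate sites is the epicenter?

For each candidate, compare |candidate − station| to the reported distance:
Point A: residuals A 126.3, B 36.5, C 5.4 → max 126.3 km
Point B: residuals A 48.3, B 30.1, C 91.1 → max 91.1 km
Point C: residuals A 60.9, B 14.9, C 24.8 → max 60.9 km
Point D: residuals A 0.1, B 0.2, C 0.1 → max 0.2 km
Point E: residuals A 92.0, B 71.3, C 26.7 → max 92.0 km
Only Point D has all residuals ≈ 0.

Point D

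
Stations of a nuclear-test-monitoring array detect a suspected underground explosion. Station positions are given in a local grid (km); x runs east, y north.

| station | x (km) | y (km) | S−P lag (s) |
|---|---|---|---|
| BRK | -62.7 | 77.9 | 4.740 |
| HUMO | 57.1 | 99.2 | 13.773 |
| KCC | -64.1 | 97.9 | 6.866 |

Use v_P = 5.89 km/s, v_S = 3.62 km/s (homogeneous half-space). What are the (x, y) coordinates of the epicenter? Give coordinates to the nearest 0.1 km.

-54.7 km east, 34.1 km north

Distance from S−P lag: d = Δt · v_P v_S / (v_P − v_S) = Δt · (5.89·3.62)/(5.89−3.62) ≈ 9.3929·Δt.
So d_BRK = 44.52, d_HUMO = 129.37, d_KCC = 64.49 km.
Circle about each station: (x + 62.7)² + (y − 77.9)² = 44.52²; (x − 57.1)² + (y − 99.2)² = 129.37²; (x + 64.1)² + (y − 97.9)² = 64.49².
Subtracting the BRK equation from the HUMO and KCC equations removes the quadratic terms:
239.6 x + 42.6 y = -11653.22
-2.8 x + 40.0 y = 1516.59
Solving the 2×2 system: x ≈ -54.7, y ≈ 34.1 km.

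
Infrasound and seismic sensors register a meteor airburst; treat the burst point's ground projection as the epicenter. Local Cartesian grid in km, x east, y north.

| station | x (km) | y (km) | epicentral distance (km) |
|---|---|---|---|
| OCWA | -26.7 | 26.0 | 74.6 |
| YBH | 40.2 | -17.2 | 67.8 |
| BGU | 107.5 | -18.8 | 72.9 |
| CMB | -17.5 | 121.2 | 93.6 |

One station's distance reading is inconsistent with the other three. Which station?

BGU

Solve using three stations at a time. Using OCWA, YBH, CMB (subtract circle equations pairwise → linear system) gives (x, y) ≈ (43.7, 50.5).
Distances from that point to each station vs reported:
  OCWA: calculated 74.6 vs reported 74.6 → residual 0.0 km
  YBH: calculated 67.7 vs reported 67.8 → residual 0.1 km
  BGU: calculated 94.1 vs reported 72.9 → residual 21.2 km
  CMB: calculated 93.6 vs reported 93.6 → residual 0.0 km
OCWA, YBH, CMB are mutually consistent (residuals ≈ 0); BGU is off by 21.2 km.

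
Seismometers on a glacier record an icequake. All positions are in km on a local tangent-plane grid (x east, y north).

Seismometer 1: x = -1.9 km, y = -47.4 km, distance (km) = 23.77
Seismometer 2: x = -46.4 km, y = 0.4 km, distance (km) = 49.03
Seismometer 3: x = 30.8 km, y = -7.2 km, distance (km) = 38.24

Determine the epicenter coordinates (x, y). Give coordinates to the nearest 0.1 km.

-3.7 km east, -23.7 km north

Circle about each station: (x + 1.9)² + (y + 47.4)² = 23.77²; (x + 46.4)² + (y − 0.4)² = 49.03²; (x − 30.8)² + (y + 7.2)² = 38.24².
Subtracting the Seismometer 1 equation from the Seismometer 2 and Seismometer 3 equations removes the quadratic terms:
-89.0 x + 95.6 y = -1936.18
65.4 x + 80.4 y = -2147.17
Solving the 2×2 system: x ≈ -3.7, y ≈ -23.7 km.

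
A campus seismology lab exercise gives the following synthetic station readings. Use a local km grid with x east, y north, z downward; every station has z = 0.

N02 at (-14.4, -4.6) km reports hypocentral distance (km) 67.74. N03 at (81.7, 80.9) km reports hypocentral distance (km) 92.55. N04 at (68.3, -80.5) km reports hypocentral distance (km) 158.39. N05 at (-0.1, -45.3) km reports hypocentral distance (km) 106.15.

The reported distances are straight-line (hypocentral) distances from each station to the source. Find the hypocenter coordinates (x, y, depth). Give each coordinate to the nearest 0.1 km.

x ≈ -4.7 km, y ≈ 58.0 km, depth ≈ 24.0 km

Each station gives a sphere (x−x_i)² + (y−y_i)² + z² = d_i² (stations at z=0).
Subtracting the N02 sphere from N03 and N04: z² cancels, leaving linear equations in x and y:
192.2 x + 171.0 y = 9014.39
165.4 x − 151.8 y = -9582.06
Solving: x ≈ -4.702, y ≈ 58.000 km (keep extra digits for the depth step; rounded: -4.7, 58.0).
Then from the N02 sphere: z² = 67.74² − (x + 14.4)² − (y + 4.6)² with x = -4.702, y = 58.000, so z ≈ 23.998 ≈ 24.0 km.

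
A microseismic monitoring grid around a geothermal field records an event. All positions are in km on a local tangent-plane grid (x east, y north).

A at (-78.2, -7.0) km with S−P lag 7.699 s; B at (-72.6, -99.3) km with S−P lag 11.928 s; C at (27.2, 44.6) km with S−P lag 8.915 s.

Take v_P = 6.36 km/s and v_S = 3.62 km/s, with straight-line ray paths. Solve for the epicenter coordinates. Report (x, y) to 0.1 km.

-14.4 km east, -17.7 km north

Distance from S−P lag: d = Δt · v_P v_S / (v_P − v_S) = Δt · (6.36·3.62)/(6.36−3.62) ≈ 8.4026·Δt.
So d_A = 64.69, d_B = 100.23, d_C = 74.91 km.
Circle about each station: (x + 78.2)² + (y + 7.0)² = 64.69²; (x + 72.6)² + (y + 99.3)² = 100.23²; (x − 27.2)² + (y − 44.6)² = 74.91².
Subtracting the A equation from the B and C equations removes the quadratic terms:
11.2 x − 184.6 y = 3105.75
210.8 x + 103.2 y = -4861.95
Solving the 2×2 system: x ≈ -14.4, y ≈ -17.7 km.
Check against A (with the unrounded x, y): √((x + 78.2)²+(y + 7.0)²) = 64.69 ≈ 64.69 km. ✓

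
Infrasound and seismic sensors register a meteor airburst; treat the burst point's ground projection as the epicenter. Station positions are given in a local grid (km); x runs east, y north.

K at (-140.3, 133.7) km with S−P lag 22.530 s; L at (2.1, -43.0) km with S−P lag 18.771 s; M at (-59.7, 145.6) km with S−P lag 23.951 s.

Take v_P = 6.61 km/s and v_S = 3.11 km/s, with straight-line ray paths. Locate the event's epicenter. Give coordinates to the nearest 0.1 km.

Distance from S−P lag: d = Δt · v_P v_S / (v_P − v_S) = Δt · (6.61·3.11)/(6.61−3.11) ≈ 5.8735·Δt.
So d_K = 132.33, d_L = 110.25, d_M = 140.68 km.
Circle about each station: (x + 140.3)² + (y − 133.7)² = 132.33²; (x − 2.1)² + (y + 43.0)² = 110.25²; (x + 59.7)² + (y − 145.6)² = 140.68².
Subtracting pairs of circle equations eliminates x²+y² and gives linear equations (the radical axes):
284.8 x − 353.4 y = -30350.20
161.2 x + 23.8 y = -15075.96
Solving the 2×2 system: x ≈ -94.9, y ≈ 9.4 km.
Check against K (with the unrounded x, y): √((x + 140.3)²+(y − 133.7)²) = 132.33 ≈ 132.33 km. ✓

-94.9 km east, 9.4 km north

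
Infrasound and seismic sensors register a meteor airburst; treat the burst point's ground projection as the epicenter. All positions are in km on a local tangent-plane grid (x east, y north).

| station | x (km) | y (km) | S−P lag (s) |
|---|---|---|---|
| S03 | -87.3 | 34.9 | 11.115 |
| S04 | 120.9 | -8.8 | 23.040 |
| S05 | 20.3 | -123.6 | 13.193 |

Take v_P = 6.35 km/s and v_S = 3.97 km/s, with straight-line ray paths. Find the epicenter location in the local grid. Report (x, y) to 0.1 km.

-112.5 km east, -80.1 km north

Distance from S−P lag: d = Δt · v_P v_S / (v_P − v_S) = Δt · (6.35·3.97)/(6.35−3.97) ≈ 10.5922·Δt.
So d_S03 = 117.73, d_S04 = 244.04, d_S05 = 139.74 km.
Circle about each station: (x + 87.3)² + (y − 34.9)² = 117.73²; (x − 120.9)² + (y + 8.8)² = 244.04²; (x − 20.3)² + (y + 123.6)² = 139.74².
Subtracting pairs of circle equations eliminates x²+y² and gives linear equations (the radical axes):
416.4 x − 87.4 y = -39840.22
215.2 x − 317.0 y = 1182.84
Solving the 2×2 system: x ≈ -112.5, y ≈ -80.1 km.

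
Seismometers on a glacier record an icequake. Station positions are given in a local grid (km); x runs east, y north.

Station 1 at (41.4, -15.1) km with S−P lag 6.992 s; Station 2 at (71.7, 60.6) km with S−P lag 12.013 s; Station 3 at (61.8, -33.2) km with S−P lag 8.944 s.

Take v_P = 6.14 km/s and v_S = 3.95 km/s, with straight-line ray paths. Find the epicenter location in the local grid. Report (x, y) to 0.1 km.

x ≈ -36.0 km, y ≈ -17.5 km

Distance from S−P lag: d = Δt · v_P v_S / (v_P − v_S) = Δt · (6.14·3.95)/(6.14−3.95) ≈ 11.0744·Δt.
So d_Station 1 = 77.43, d_Station 2 = 133.04, d_Station 3 = 99.05 km.
Circle about each station: (x − 41.4)² + (y + 15.1)² = 77.43²; (x − 71.7)² + (y − 60.6)² = 133.04²; (x − 61.8)² + (y + 33.2)² = 99.05².
Subtracting pairs of circle equations eliminates x²+y² and gives linear equations (the radical axes):
60.6 x + 151.4 y = -4832.96
40.8 x − 36.2 y = -835.99
Solving the 2×2 system: x ≈ -36.0, y ≈ -17.5 km.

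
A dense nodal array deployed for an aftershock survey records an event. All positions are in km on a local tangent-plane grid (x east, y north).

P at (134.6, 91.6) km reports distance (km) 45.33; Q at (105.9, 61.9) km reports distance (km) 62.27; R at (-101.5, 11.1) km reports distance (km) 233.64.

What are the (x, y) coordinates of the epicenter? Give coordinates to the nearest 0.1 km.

103.0 km east, 124.1 km north

Circle about each station: (x − 134.6)² + (y − 91.6)² = 45.33²; (x − 105.9)² + (y − 61.9)² = 62.27²; (x + 101.5)² + (y − 11.1)² = 233.64².
Subtracting the P equation from the Q and R equations removes the quadratic terms:
-57.4 x − 59.4 y = -13284.04
-472.2 x − 161.0 y = -68615.10
Solving the 2×2 system: x ≈ 103.0, y ≈ 124.1 km.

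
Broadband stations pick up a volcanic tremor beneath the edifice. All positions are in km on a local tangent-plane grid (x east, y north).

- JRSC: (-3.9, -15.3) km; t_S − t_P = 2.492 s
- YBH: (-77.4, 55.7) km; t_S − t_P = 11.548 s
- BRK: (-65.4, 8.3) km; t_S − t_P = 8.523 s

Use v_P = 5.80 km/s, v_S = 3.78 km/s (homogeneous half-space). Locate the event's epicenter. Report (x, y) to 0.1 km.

(22.8, -19.6)

Distance from S−P lag: d = Δt · v_P v_S / (v_P − v_S) = Δt · (5.80·3.78)/(5.80−3.78) ≈ 10.8535·Δt.
So d_JRSC = 27.05, d_YBH = 125.34, d_BRK = 92.50 km.
Circle about each station: (x + 3.9)² + (y + 15.3)² = 27.05²; (x + 77.4)² + (y − 55.7)² = 125.34²; (x + 65.4)² + (y − 8.3)² = 92.50².
Subtracting the JRSC equation from the YBH and BRK equations removes the quadratic terms:
-147.0 x + 142.0 y = -6134.46
-123.0 x + 47.2 y = -3727.80
Solving the 2×2 system: x ≈ 22.8, y ≈ -19.6 km.
Check against JRSC (with the unrounded x, y): √((x + 3.9)²+(y + 15.3)²) = 27.03 ≈ 27.05 km. ✓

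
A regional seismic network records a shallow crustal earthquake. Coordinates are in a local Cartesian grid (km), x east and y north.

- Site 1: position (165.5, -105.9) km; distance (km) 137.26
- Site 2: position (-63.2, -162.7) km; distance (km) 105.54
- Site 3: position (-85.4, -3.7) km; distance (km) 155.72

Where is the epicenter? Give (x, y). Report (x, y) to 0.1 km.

28.3 km east, -110.1 km north

Circle about each station: (x − 165.5)² + (y + 105.9)² = 137.26²; (x + 63.2)² + (y + 162.7)² = 105.54²; (x + 85.4)² + (y + 3.7)² = 155.72².
Subtracting pairs of circle equations eliminates x²+y² and gives linear equations (the radical axes):
-457.4 x − 113.6 y = -437.91
-501.8 x + 204.4 y = -36706.62
Solving the 2×2 system: x ≈ 28.3, y ≈ -110.1 km.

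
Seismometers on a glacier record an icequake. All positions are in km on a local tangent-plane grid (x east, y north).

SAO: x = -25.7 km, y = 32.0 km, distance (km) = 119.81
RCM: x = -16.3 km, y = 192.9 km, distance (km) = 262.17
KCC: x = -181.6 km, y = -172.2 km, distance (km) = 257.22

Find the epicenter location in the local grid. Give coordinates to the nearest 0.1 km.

Circle about each station: (x + 25.7)² + (y − 32.0)² = 119.81²; (x + 16.3)² + (y − 192.9)² = 262.17²; (x + 181.6)² + (y + 172.2)² = 257.22².
Subtracting the SAO equation from the RCM and KCC equations removes the quadratic terms:
18.8 x + 321.8 y = -18587.06
-311.8 x − 408.4 y = 9139.22
Solving the 2×2 system: x ≈ 50.2, y ≈ -60.7 km.

50.2 km east, -60.7 km north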